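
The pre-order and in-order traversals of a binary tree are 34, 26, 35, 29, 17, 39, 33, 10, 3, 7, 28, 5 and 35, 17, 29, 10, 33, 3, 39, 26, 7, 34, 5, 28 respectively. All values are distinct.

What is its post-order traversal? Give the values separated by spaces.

17 10 3 33 39 29 35 7 26 5 28 34

The first element of pre-order is the root; it splits in-order into left and right subtrees.
Root 34: left subtree has 9 nodes {35, 17, 29, 10, 33, 3, 39, 26, 7}, right has 2 {5, 28}.
  Root 26: left subtree has 7 nodes {35, 17, 29, 10, 33, 3, 39}, right has 1 {7}.
    Root 35: left subtree has 0 nodes { }, right has 6 {17, 29, 10, 33, 3, 39}.
      Root 29: left subtree has 1 node {17}, right has 4 {10, 33, 3, 39}.
        Root 39: left subtree has 3 nodes {10, 33, 3}, right has 0 { }.
          Root 33: left subtree has 1 node {10}, right has 1 {3}.
  Root 28: left subtree has 1 node {5}, right has 0 { }.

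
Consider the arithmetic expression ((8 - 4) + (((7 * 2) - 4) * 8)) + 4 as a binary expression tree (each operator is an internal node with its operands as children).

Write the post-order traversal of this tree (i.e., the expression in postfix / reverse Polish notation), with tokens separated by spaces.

8 4 - 7 2 * 4 - 8 * + 4 +

Post-order on an expression tree gives postfix notation: for each operator, emit left operand, right operand, then the operator.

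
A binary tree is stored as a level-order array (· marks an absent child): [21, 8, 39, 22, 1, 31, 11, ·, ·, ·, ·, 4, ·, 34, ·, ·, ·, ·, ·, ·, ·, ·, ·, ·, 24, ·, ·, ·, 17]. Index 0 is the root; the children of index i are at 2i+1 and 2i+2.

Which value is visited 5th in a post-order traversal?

Post-order visits the left subtree, then the right subtree, then the node.
At 21: go left to 8.
  At 8: go left to 22.
    22 is a leaf — visit 22.
  At 8: go right to 1.
    1 is a leaf — visit 1.
  Visit 8.
At 21: go right to 39.
  At 39: go left to 31.
    At 31: go left to 4.
      At 4: no left child.
      At 4: go right to 24.
        24 is a leaf — visit 24.
      Visit 4.
    At 31: no right child.
    Visit 31.
  At 39: go right to 11.
    At 11: go left to 34.
      At 34: no left child.
      At 34: go right to 17.
        17 is a leaf — visit 17.
      Visit 34.
    At 11: no right child.
    Visit 11.
  Visit 39.
Visit 21.
Full post-order sequence: 22, 1, 8, 24, 4, 31, 17, 34, 11, 39, 21.

4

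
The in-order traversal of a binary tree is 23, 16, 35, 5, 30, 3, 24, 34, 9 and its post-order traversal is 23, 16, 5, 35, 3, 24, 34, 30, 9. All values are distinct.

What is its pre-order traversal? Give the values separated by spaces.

9 30 35 16 23 5 34 24 3

The last element of post-order is the root; it splits in-order into left and right subtrees.
Root 9: left subtree has 8 nodes {23, 16, 35, 5, 30, 3, 24, 34}, right has 0 { }.
  Root 30: left subtree has 4 nodes {23, 16, 35, 5}, right has 3 {3, 24, 34}.
    Root 35: left subtree has 2 nodes {23, 16}, right has 1 {5}.
      Root 16: left subtree has 1 node {23}, right has 0 { }.
    Root 34: left subtree has 2 nodes {3, 24}, right has 0 { }.
      Root 24: left subtree has 1 node {3}, right has 0 { }.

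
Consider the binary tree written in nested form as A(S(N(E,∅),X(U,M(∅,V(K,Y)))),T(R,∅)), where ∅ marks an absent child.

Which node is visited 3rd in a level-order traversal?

T

Level-order visits nodes level by level from the root, left to right within each level.
Level 0: A
Level 1: S, T
Level 2: N, X, R
Level 3: E, U, M
Level 4: V
Level 5: K, Y
Full level-order sequence: A, S, T, N, X, R, E, U, M, V, K, Y.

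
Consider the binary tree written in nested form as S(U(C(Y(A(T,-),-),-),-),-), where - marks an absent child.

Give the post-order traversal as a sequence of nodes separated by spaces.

Post-order visits the left subtree, then the right subtree, then the node.
At S: go left to U.
  At U: go left to C.
    At C: go left to Y.
      At Y: go left to A.
        At A: go left to T.
          T is a leaf — visit T.
        At A: no right child.
        Visit A.
      At Y: no right child.
      Visit Y.
    At C: no right child.
    Visit C.
  At U: no right child.
  Visit U.
At S: no right child.
Visit S.

T A Y C U S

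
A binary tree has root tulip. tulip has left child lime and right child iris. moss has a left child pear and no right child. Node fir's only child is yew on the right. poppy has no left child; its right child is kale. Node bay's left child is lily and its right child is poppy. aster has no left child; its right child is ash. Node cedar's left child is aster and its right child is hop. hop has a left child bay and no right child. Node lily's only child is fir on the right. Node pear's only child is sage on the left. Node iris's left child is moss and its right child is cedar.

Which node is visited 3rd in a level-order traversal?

Level-order visits nodes level by level from the root, left to right within each level.
Level 0: tulip
Level 1: lime, iris
Level 2: moss, cedar
Level 3: pear, aster, hop
Level 4: sage, ash, bay
Level 5: lily, poppy
Level 6: fir, kale
Level 7: yew
Full level-order sequence: tulip, lime, iris, moss, cedar, pear, aster, hop, sage, ash, bay, lily, poppy, fir, kale, yew.

iris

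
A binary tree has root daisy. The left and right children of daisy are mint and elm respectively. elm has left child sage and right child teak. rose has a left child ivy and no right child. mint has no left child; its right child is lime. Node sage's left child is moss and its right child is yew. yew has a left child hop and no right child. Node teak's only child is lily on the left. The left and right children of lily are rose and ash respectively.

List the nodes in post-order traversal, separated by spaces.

Post-order visits the left subtree, then the right subtree, then the node.
At daisy: go left to mint.
  At mint: no left child.
  At mint: go right to lime.
    lime is a leaf — visit lime.
  Visit mint.
At daisy: go right to elm.
  At elm: go left to sage.
    At sage: go left to moss.
      moss is a leaf — visit moss.
    At sage: go right to yew.
      At yew: go left to hop.
        hop is a leaf — visit hop.
      At yew: no right child.
      Visit yew.
    Visit sage.
  At elm: go right to teak.
    At teak: go left to lily.
      At lily: go left to rose.
        At rose: go left to ivy.
          ivy is a leaf — visit ivy.
        At rose: no right child.
        Visit rose.
      At lily: go right to ash.
        ash is a leaf — visit ash.
      Visit lily.
    At teak: no right child.
    Visit teak.
  Visit elm.
Visit daisy.

lime mint moss hop yew sage ivy rose ash lily teak elm daisy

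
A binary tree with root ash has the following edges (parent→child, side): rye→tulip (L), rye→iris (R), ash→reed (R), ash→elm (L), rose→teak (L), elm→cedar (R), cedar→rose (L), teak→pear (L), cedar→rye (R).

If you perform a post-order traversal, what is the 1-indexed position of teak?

Post-order visits the left subtree, then the right subtree, then the node.
At ash: go left to elm.
  At elm: no left child.
  At elm: go right to cedar.
    At cedar: go left to rose.
      At rose: go left to teak.
        At teak: go left to pear.
          pear is a leaf — visit pear.
        At teak: no right child.
        Visit teak.
      At rose: no right child.
      Visit rose.
    At cedar: go right to rye.
      At rye: go left to tulip.
        tulip is a leaf — visit tulip.
      At rye: go right to iris.
        iris is a leaf — visit iris.
      Visit rye.
    Visit cedar.
  Visit elm.
At ash: go right to reed.
  reed is a leaf — visit reed.
Visit ash.
Full post-order sequence: pear, teak, rose, tulip, iris, rye, cedar, elm, reed, ash.

2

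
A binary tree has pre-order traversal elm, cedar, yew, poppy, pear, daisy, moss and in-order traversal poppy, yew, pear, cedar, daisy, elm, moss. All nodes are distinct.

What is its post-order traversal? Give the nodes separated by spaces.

The first element of pre-order is the root; it splits in-order into left and right subtrees.
Root elm: left subtree has 5 nodes {poppy, yew, pear, cedar, daisy}, right has 1 {moss}.
  Root cedar: left subtree has 3 nodes {poppy, yew, pear}, right has 1 {daisy}.
    Root yew: left subtree has 1 node {poppy}, right has 1 {pear}.

poppy pear yew daisy cedar moss elm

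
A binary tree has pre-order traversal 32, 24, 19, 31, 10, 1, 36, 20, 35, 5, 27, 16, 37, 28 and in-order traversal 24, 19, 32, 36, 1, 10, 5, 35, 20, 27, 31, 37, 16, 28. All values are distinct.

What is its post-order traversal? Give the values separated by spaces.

The first element of pre-order is the root; it splits in-order into left and right subtrees.
Root 32: left subtree has 2 nodes {24, 19}, right has 11 {36, 1, 10, 5, 35, 20, 27, 31, 37, 16, 28}.
  Root 24: left subtree has 0 nodes { }, right has 1 {19}.
  Root 31: left subtree has 7 nodes {36, 1, 10, 5, 35, 20, 27}, right has 3 {37, 16, 28}.
    Root 10: left subtree has 2 nodes {36, 1}, right has 4 {5, 35, 20, 27}.
      Root 1: left subtree has 1 node {36}, right has 0 { }.
      Root 20: left subtree has 2 nodes {5, 35}, right has 1 {27}.
        Root 35: left subtree has 1 node {5}, right has 0 { }.
    Root 16: left subtree has 1 node {37}, right has 1 {28}.

19 24 36 1 5 35 27 20 10 37 28 16 31 32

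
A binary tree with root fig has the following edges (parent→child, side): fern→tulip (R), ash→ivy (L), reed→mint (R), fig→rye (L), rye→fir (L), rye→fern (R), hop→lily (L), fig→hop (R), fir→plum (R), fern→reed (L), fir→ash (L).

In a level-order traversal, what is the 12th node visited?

mint

Level-order visits nodes level by level from the root, left to right within each level.
Level 0: fig
Level 1: rye, hop
Level 2: fir, fern, lily
Level 3: ash, plum, reed, tulip
Level 4: ivy, mint
Full level-order sequence: fig, rye, hop, fir, fern, lily, ash, plum, reed, tulip, ivy, mint.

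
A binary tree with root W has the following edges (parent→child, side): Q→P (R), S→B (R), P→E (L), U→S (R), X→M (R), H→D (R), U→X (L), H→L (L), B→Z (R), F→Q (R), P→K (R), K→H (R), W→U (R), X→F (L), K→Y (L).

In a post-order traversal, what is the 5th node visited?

Post-order visits the left subtree, then the right subtree, then the node.
At W: no left child.
At W: go right to U.
  At U: go left to X.
    At X: go left to F.
      At F: no left child.
      At F: go right to Q.
        At Q: no left child.
        At Q: go right to P.
          At P: go left to E.
            E is a leaf — visit E.
          At P: go right to K.
            At K: go left to Y.
              Y is a leaf — visit Y.
            At K: go right to H.
              At H: go left to L.
                L is a leaf — visit L.
              At H: go right to D.
                D is a leaf — visit D.
              Visit H.
            Visit K.
          Visit P.
        Visit Q.
      Visit F.
    At X: go right to M.
      M is a leaf — visit M.
    Visit X.
  At U: go right to S.
    At S: no left child.
    At S: go right to B.
      At B: no left child.
      At B: go right to Z.
        Z is a leaf — visit Z.
      Visit B.
    Visit S.
  Visit U.
Visit W.
Full post-order sequence: E, Y, L, D, H, K, P, Q, F, M, X, Z, B, S, U, W.

H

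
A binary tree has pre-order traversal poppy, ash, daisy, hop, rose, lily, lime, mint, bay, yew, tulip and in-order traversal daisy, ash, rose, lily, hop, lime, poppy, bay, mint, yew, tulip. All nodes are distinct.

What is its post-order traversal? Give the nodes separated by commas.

daisy, lily, rose, lime, hop, ash, bay, tulip, yew, mint, poppy

The first element of pre-order is the root; it splits in-order into left and right subtrees.
Root poppy: left subtree has 6 nodes {daisy, ash, rose, lily, hop, lime}, right has 4 {bay, mint, yew, tulip}.
  Root ash: left subtree has 1 node {daisy}, right has 4 {rose, lily, hop, lime}.
    Root hop: left subtree has 2 nodes {rose, lily}, right has 1 {lime}.
      Root rose: left subtree has 0 nodes { }, right has 1 {lily}.
  Root mint: left subtree has 1 node {bay}, right has 2 {yew, tulip}.
    Root yew: left subtree has 0 nodes { }, right has 1 {tulip}.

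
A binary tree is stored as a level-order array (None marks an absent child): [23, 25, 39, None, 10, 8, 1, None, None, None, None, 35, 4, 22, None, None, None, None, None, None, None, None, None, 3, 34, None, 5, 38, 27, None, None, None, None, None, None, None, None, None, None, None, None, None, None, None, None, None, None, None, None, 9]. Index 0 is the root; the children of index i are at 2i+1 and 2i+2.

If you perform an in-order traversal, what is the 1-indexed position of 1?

In-order visits the left subtree, then the node, then the right subtree.
At 23: go left to 25.
  At 25: no left child.
  Visit 25.
  At 25: go right to 10.
    10 is a leaf — visit 10.
Visit 23.
At 23: go right to 39.
  At 39: go left to 8.
    At 8: go left to 35.
      At 35: go left to 3.
        3 is a leaf — visit 3.
      Visit 35.
      At 35: go right to 34.
        At 34: go left to 9.
          9 is a leaf — visit 9.
        Visit 34.
        At 34: no right child.
    Visit 8.
    At 8: go right to 4.
      At 4: no left child.
      Visit 4.
      At 4: go right to 5.
        5 is a leaf — visit 5.
  Visit 39.
  At 39: go right to 1.
    At 1: go left to 22.
      At 22: go left to 38.
        38 is a leaf — visit 38.
      Visit 22.
      At 22: go right to 27.
        27 is a leaf — visit 27.
    Visit 1.
    At 1: no right child.
Full in-order sequence: 25, 10, 23, 3, 35, 9, 34, 8, 4, 5, 39, 38, 22, 27, 1.

15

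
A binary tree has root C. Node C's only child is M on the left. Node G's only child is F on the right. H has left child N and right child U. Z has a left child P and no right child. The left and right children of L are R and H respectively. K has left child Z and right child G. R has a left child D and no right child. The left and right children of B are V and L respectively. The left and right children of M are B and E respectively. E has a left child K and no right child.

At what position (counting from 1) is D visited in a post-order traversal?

2

Post-order visits the left subtree, then the right subtree, then the node.
At C: go left to M.
  At M: go left to B.
    At B: go left to V.
      V is a leaf — visit V.
    At B: go right to L.
      At L: go left to R.
        At R: go left to D.
          D is a leaf — visit D.
        At R: no right child.
        Visit R.
      At L: go right to H.
        At H: go left to N.
          N is a leaf — visit N.
        At H: go right to U.
          U is a leaf — visit U.
        Visit H.
      Visit L.
    Visit B.
  At M: go right to E.
    At E: go left to K.
      At K: go left to Z.
        At Z: go left to P.
          P is a leaf — visit P.
        At Z: no right child.
        Visit Z.
      At K: go right to G.
        At G: no left child.
        At G: go right to F.
          F is a leaf — visit F.
        Visit G.
      Visit K.
    At E: no right child.
    Visit E.
  Visit M.
At C: no right child.
Visit C.
Full post-order sequence: V, D, R, N, U, H, L, B, P, Z, F, G, K, E, M, C.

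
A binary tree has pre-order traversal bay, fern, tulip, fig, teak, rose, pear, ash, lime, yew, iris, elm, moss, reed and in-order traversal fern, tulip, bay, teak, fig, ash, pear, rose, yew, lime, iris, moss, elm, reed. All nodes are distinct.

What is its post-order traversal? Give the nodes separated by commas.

The first element of pre-order is the root; it splits in-order into left and right subtrees.
Root bay: left subtree has 2 nodes {fern, tulip}, right has 11 {teak, fig, ash, pear, rose, yew, lime, iris, moss, elm, reed}.
  Root fern: left subtree has 0 nodes { }, right has 1 {tulip}.
  Root fig: left subtree has 1 node {teak}, right has 9 {ash, pear, rose, yew, lime, iris, moss, elm, reed}.
    Root rose: left subtree has 2 nodes {ash, pear}, right has 6 {yew, lime, iris, moss, elm, reed}.
      Root pear: left subtree has 1 node {ash}, right has 0 { }.
      Root lime: left subtree has 1 node {yew}, right has 4 {iris, moss, elm, reed}.
        Root iris: left subtree has 0 nodes { }, right has 3 {moss, elm, reed}.
          Root elm: left subtree has 1 node {moss}, right has 1 {reed}.

tulip, fern, teak, ash, pear, yew, moss, reed, elm, iris, lime, rose, fig, bay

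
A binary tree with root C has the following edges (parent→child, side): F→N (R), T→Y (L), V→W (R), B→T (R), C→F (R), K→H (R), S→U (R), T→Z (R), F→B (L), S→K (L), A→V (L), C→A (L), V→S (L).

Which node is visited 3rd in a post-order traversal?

U

Post-order visits the left subtree, then the right subtree, then the node.
At C: go left to A.
  At A: go left to V.
    At V: go left to S.
      At S: go left to K.
        At K: no left child.
        At K: go right to H.
          H is a leaf — visit H.
        Visit K.
      At S: go right to U.
        U is a leaf — visit U.
      Visit S.
    At V: go right to W.
      W is a leaf — visit W.
    Visit V.
  At A: no right child.
  Visit A.
At C: go right to F.
  At F: go left to B.
    At B: no left child.
    At B: go right to T.
      At T: go left to Y.
        Y is a leaf — visit Y.
      At T: go right to Z.
        Z is a leaf — visit Z.
      Visit T.
    Visit B.
  At F: go right to N.
    N is a leaf — visit N.
  Visit F.
Visit C.
Full post-order sequence: H, K, U, S, W, V, A, Y, Z, T, B, N, F, C.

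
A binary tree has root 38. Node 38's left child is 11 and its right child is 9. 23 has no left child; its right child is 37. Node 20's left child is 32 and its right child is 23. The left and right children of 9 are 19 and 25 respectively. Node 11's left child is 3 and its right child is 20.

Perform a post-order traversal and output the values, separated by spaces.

Post-order visits the left subtree, then the right subtree, then the node.
At 38: go left to 11.
  At 11: go left to 3.
    3 is a leaf — visit 3.
  At 11: go right to 20.
    At 20: go left to 32.
      32 is a leaf — visit 32.
    At 20: go right to 23.
      At 23: no left child.
      At 23: go right to 37.
        37 is a leaf — visit 37.
      Visit 23.
    Visit 20.
  Visit 11.
At 38: go right to 9.
  At 9: go left to 19.
    19 is a leaf — visit 19.
  At 9: go right to 25.
    25 is a leaf — visit 25.
  Visit 9.
Visit 38.

3 32 37 23 20 11 19 25 9 38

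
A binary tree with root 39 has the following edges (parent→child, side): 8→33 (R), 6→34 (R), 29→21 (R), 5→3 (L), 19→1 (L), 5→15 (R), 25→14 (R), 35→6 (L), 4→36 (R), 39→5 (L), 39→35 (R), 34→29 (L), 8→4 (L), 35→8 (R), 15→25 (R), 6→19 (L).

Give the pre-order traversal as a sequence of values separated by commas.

39, 5, 3, 15, 25, 14, 35, 6, 19, 1, 34, 29, 21, 8, 4, 36, 33

Pre-order visits the node, then its left subtree, then its right subtree.
Visit 39.
At 39: go left to 5.
  Visit 5.
  At 5: go left to 3.
    3 is a leaf — visit 3.
  At 5: go right to 15.
    Visit 15.
    At 15: no left child.
    At 15: go right to 25.
      Visit 25.
      At 25: no left child.
      At 25: go right to 14.
        14 is a leaf — visit 14.
At 39: go right to 35.
  Visit 35.
  At 35: go left to 6.
    Visit 6.
    At 6: go left to 19.
      Visit 19.
      At 19: go left to 1.
        1 is a leaf — visit 1.
      At 19: no right child.
    At 6: go right to 34.
      Visit 34.
      At 34: go left to 29.
        Visit 29.
        At 29: no left child.
        At 29: go right to 21.
          21 is a leaf — visit 21.
      At 34: no right child.
  At 35: go right to 8.
    Visit 8.
    At 8: go left to 4.
      Visit 4.
      At 4: no left child.
      At 4: go right to 36.
        36 is a leaf — visit 36.
    At 8: go right to 33.
      33 is a leaf — visit 33.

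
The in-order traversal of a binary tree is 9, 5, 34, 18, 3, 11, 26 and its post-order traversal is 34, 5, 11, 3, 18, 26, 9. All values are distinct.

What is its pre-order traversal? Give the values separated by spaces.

The last element of post-order is the root; it splits in-order into left and right subtrees.
Root 9: left subtree has 0 nodes { }, right has 6 {5, 34, 18, 3, 11, 26}.
  Root 26: left subtree has 5 nodes {5, 34, 18, 3, 11}, right has 0 { }.
    Root 18: left subtree has 2 nodes {5, 34}, right has 2 {3, 11}.
      Root 5: left subtree has 0 nodes { }, right has 1 {34}.
      Root 3: left subtree has 0 nodes { }, right has 1 {11}.

9 26 18 5 34 3 11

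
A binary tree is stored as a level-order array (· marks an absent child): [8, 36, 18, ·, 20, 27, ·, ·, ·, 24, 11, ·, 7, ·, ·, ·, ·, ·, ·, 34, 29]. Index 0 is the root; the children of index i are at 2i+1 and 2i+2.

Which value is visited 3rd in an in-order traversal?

In-order visits the left subtree, then the node, then the right subtree.
At 8: go left to 36.
  At 36: no left child.
  Visit 36.
  At 36: go right to 20.
    At 20: go left to 24.
      At 24: go left to 34.
        34 is a leaf — visit 34.
      Visit 24.
      At 24: go right to 29.
        29 is a leaf — visit 29.
    Visit 20.
    At 20: go right to 11.
      11 is a leaf — visit 11.
Visit 8.
At 8: go right to 18.
  At 18: go left to 27.
    At 27: no left child.
    Visit 27.
    At 27: go right to 7.
      7 is a leaf — visit 7.
  Visit 18.
  At 18: no right child.
Full in-order sequence: 36, 34, 24, 29, 20, 11, 8, 27, 7, 18.

24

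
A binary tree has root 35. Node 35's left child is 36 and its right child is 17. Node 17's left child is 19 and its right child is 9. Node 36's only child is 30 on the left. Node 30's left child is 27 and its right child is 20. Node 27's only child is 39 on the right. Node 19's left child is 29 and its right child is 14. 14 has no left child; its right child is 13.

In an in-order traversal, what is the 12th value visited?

9

In-order visits the left subtree, then the node, then the right subtree.
At 35: go left to 36.
  At 36: go left to 30.
    At 30: go left to 27.
      At 27: no left child.
      Visit 27.
      At 27: go right to 39.
        39 is a leaf — visit 39.
    Visit 30.
    At 30: go right to 20.
      20 is a leaf — visit 20.
  Visit 36.
  At 36: no right child.
Visit 35.
At 35: go right to 17.
  At 17: go left to 19.
    At 19: go left to 29.
      29 is a leaf — visit 29.
    Visit 19.
    At 19: go right to 14.
      At 14: no left child.
      Visit 14.
      At 14: go right to 13.
        13 is a leaf — visit 13.
  Visit 17.
  At 17: go right to 9.
    9 is a leaf — visit 9.
Full in-order sequence: 27, 39, 30, 20, 36, 35, 29, 19, 14, 13, 17, 9.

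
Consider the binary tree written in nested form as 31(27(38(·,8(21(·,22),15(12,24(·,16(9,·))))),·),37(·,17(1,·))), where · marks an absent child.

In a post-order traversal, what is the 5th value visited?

Post-order visits the left subtree, then the right subtree, then the node.
At 31: go left to 27.
  At 27: go left to 38.
    At 38: no left child.
    At 38: go right to 8.
      At 8: go left to 21.
        At 21: no left child.
        At 21: go right to 22.
          22 is a leaf — visit 22.
        Visit 21.
      At 8: go right to 15.
        At 15: go left to 12.
          12 is a leaf — visit 12.
        At 15: go right to 24.
          At 24: no left child.
          At 24: go right to 16.
            At 16: go left to 9.
              9 is a leaf — visit 9.
            At 16: no right child.
            Visit 16.
          Visit 24.
        Visit 15.
      Visit 8.
    Visit 38.
  At 27: no right child.
  Visit 27.
At 31: go right to 37.
  At 37: no left child.
  At 37: go right to 17.
    At 17: go left to 1.
      1 is a leaf — visit 1.
    At 17: no right child.
    Visit 17.
  Visit 37.
Visit 31.
Full post-order sequence: 22, 21, 12, 9, 16, 24, 15, 8, 38, 27, 1, 17, 37, 31.

16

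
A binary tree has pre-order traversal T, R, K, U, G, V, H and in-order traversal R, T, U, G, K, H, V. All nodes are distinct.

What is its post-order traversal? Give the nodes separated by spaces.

The first element of pre-order is the root; it splits in-order into left and right subtrees.
Root T: left subtree has 1 node {R}, right has 5 {U, G, K, H, V}.
  Root K: left subtree has 2 nodes {U, G}, right has 2 {H, V}.
    Root U: left subtree has 0 nodes { }, right has 1 {G}.
    Root V: left subtree has 1 node {H}, right has 0 { }.

R G U H V K T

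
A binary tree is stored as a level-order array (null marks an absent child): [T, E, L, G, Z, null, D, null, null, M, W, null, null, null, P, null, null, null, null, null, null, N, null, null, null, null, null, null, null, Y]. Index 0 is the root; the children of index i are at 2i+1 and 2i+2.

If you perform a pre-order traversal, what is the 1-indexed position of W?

6

Pre-order visits the node, then its left subtree, then its right subtree.
Visit T.
At T: go left to E.
  Visit E.
  At E: go left to G.
    G is a leaf — visit G.
  At E: go right to Z.
    Visit Z.
    At Z: go left to M.
      M is a leaf — visit M.
    At Z: go right to W.
      Visit W.
      At W: go left to N.
        N is a leaf — visit N.
      At W: no right child.
At T: go right to L.
  Visit L.
  At L: no left child.
  At L: go right to D.
    Visit D.
    At D: no left child.
    At D: go right to P.
      Visit P.
      At P: go left to Y.
        Y is a leaf — visit Y.
      At P: no right child.
Full pre-order sequence: T, E, G, Z, M, W, N, L, D, P, Y.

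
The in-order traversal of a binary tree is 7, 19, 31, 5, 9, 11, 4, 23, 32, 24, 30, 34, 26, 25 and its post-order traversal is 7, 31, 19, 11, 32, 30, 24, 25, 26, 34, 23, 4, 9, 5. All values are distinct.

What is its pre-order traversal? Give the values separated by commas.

The last element of post-order is the root; it splits in-order into left and right subtrees.
Root 5: left subtree has 3 nodes {7, 19, 31}, right has 10 {9, 11, 4, 23, 32, 24, 30, 34, 26, 25}.
  Root 19: left subtree has 1 node {7}, right has 1 {31}.
  Root 9: left subtree has 0 nodes { }, right has 9 {11, 4, 23, 32, 24, 30, 34, 26, 25}.
    Root 4: left subtree has 1 node {11}, right has 7 {23, 32, 24, 30, 34, 26, 25}.
      Root 23: left subtree has 0 nodes { }, right has 6 {32, 24, 30, 34, 26, 25}.
        Root 34: left subtree has 3 nodes {32, 24, 30}, right has 2 {26, 25}.
          Root 24: left subtree has 1 node {32}, right has 1 {30}.
          Root 26: left subtree has 0 nodes { }, right has 1 {25}.

5, 19, 7, 31, 9, 4, 11, 23, 34, 24, 32, 30, 26, 25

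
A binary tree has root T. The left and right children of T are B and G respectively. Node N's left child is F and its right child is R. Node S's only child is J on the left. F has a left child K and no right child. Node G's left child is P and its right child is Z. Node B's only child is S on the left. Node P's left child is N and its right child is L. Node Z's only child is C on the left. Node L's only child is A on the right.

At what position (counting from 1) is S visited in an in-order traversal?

In-order visits the left subtree, then the node, then the right subtree.
At T: go left to B.
  At B: go left to S.
    At S: go left to J.
      J is a leaf — visit J.
    Visit S.
    At S: no right child.
  Visit B.
  At B: no right child.
Visit T.
At T: go right to G.
  At G: go left to P.
    At P: go left to N.
      At N: go left to F.
        At F: go left to K.
          K is a leaf — visit K.
        Visit F.
        At F: no right child.
      Visit N.
      At N: go right to R.
        R is a leaf — visit R.
    Visit P.
    At P: go right to L.
      At L: no left child.
      Visit L.
      At L: go right to A.
        A is a leaf — visit A.
  Visit G.
  At G: go right to Z.
    At Z: go left to C.
      C is a leaf — visit C.
    Visit Z.
    At Z: no right child.
Full in-order sequence: J, S, B, T, K, F, N, R, P, L, A, G, C, Z.

2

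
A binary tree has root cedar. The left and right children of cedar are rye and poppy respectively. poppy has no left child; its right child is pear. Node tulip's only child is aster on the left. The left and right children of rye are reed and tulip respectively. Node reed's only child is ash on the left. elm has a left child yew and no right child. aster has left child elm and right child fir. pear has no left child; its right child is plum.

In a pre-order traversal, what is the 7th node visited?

Pre-order visits the node, then its left subtree, then its right subtree.
Visit cedar.
At cedar: go left to rye.
  Visit rye.
  At rye: go left to reed.
    Visit reed.
    At reed: go left to ash.
      ash is a leaf — visit ash.
    At reed: no right child.
  At rye: go right to tulip.
    Visit tulip.
    At tulip: go left to aster.
      Visit aster.
      At aster: go left to elm.
        Visit elm.
        At elm: go left to yew.
          yew is a leaf — visit yew.
        At elm: no right child.
      At aster: go right to fir.
        fir is a leaf — visit fir.
    At tulip: no right child.
At cedar: go right to poppy.
  Visit poppy.
  At poppy: no left child.
  At poppy: go right to pear.
    Visit pear.
    At pear: no left child.
    At pear: go right to plum.
      plum is a leaf — visit plum.
Full pre-order sequence: cedar, rye, reed, ash, tulip, aster, elm, yew, fir, poppy, pear, plum.

elm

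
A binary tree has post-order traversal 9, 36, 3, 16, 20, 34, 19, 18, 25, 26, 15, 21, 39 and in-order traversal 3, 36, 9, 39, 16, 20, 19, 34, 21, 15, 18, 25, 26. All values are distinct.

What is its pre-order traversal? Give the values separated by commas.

The last element of post-order is the root; it splits in-order into left and right subtrees.
Root 39: left subtree has 3 nodes {3, 36, 9}, right has 9 {16, 20, 19, 34, 21, 15, 18, 25, 26}.
  Root 3: left subtree has 0 nodes { }, right has 2 {36, 9}.
    Root 36: left subtree has 0 nodes { }, right has 1 {9}.
  Root 21: left subtree has 4 nodes {16, 20, 19, 34}, right has 4 {15, 18, 25, 26}.
    Root 19: left subtree has 2 nodes {16, 20}, right has 1 {34}.
      Root 20: left subtree has 1 node {16}, right has 0 { }.
    Root 15: left subtree has 0 nodes { }, right has 3 {18, 25, 26}.
      Root 26: left subtree has 2 nodes {18, 25}, right has 0 { }.
        Root 25: left subtree has 1 node {18}, right has 0 { }.

39, 3, 36, 9, 21, 19, 20, 16, 34, 15, 26, 25, 18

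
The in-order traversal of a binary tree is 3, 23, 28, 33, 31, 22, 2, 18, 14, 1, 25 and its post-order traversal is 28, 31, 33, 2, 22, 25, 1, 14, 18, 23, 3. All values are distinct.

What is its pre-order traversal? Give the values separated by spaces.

The last element of post-order is the root; it splits in-order into left and right subtrees.
Root 3: left subtree has 0 nodes { }, right has 10 {23, 28, 33, 31, 22, 2, 18, 14, 1, 25}.
  Root 23: left subtree has 0 nodes { }, right has 9 {28, 33, 31, 22, 2, 18, 14, 1, 25}.
    Root 18: left subtree has 5 nodes {28, 33, 31, 22, 2}, right has 3 {14, 1, 25}.
      Root 22: left subtree has 3 nodes {28, 33, 31}, right has 1 {2}.
        Root 33: left subtree has 1 node {28}, right has 1 {31}.
      Root 14: left subtree has 0 nodes { }, right has 2 {1, 25}.
        Root 1: left subtree has 0 nodes { }, right has 1 {25}.

3 23 18 22 33 28 31 2 14 1 25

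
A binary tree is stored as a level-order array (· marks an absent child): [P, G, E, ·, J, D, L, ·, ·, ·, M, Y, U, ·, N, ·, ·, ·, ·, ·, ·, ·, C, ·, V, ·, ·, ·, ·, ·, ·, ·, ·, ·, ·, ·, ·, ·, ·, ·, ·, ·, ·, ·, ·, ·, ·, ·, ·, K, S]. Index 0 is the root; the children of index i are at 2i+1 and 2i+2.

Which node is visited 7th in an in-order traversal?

K

In-order visits the left subtree, then the node, then the right subtree.
At P: go left to G.
  At G: no left child.
  Visit G.
  At G: go right to J.
    At J: no left child.
    Visit J.
    At J: go right to M.
      At M: no left child.
      Visit M.
      At M: go right to C.
        C is a leaf — visit C.
Visit P.
At P: go right to E.
  At E: go left to D.
    At D: go left to Y.
      At Y: no left child.
      Visit Y.
      At Y: go right to V.
        At V: go left to K.
          K is a leaf — visit K.
        Visit V.
        At V: go right to S.
          S is a leaf — visit S.
    Visit D.
    At D: go right to U.
      U is a leaf — visit U.
  Visit E.
  At E: go right to L.
    At L: no left child.
    Visit L.
    At L: go right to N.
      N is a leaf — visit N.
Full in-order sequence: G, J, M, C, P, Y, K, V, S, D, U, E, L, N.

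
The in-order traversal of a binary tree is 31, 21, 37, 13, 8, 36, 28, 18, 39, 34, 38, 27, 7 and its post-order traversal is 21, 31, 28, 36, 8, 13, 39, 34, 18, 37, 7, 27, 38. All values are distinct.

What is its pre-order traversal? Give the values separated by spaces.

The last element of post-order is the root; it splits in-order into left and right subtrees.
Root 38: left subtree has 10 nodes {31, 21, 37, 13, 8, 36, 28, 18, 39, 34}, right has 2 {27, 7}.
  Root 37: left subtree has 2 nodes {31, 21}, right has 7 {13, 8, 36, 28, 18, 39, 34}.
    Root 31: left subtree has 0 nodes { }, right has 1 {21}.
    Root 18: left subtree has 4 nodes {13, 8, 36, 28}, right has 2 {39, 34}.
      Root 13: left subtree has 0 nodes { }, right has 3 {8, 36, 28}.
        Root 8: left subtree has 0 nodes { }, right has 2 {36, 28}.
          Root 36: left subtree has 0 nodes { }, right has 1 {28}.
      Root 34: left subtree has 1 node {39}, right has 0 { }.
  Root 27: left subtree has 0 nodes { }, right has 1 {7}.

38 37 31 21 18 13 8 36 28 34 39 27 7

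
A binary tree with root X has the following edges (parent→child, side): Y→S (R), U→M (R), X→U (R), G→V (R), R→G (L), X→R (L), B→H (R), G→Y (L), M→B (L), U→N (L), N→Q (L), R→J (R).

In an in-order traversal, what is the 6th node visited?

In-order visits the left subtree, then the node, then the right subtree.
At X: go left to R.
  At R: go left to G.
    At G: go left to Y.
      At Y: no left child.
      Visit Y.
      At Y: go right to S.
        S is a leaf — visit S.
    Visit G.
    At G: go right to V.
      V is a leaf — visit V.
  Visit R.
  At R: go right to J.
    J is a leaf — visit J.
Visit X.
At X: go right to U.
  At U: go left to N.
    At N: go left to Q.
      Q is a leaf — visit Q.
    Visit N.
    At N: no right child.
  Visit U.
  At U: go right to M.
    At M: go left to B.
      At B: no left child.
      Visit B.
      At B: go right to H.
        H is a leaf — visit H.
    Visit M.
    At M: no right child.
Full in-order sequence: Y, S, G, V, R, J, X, Q, N, U, B, H, M.

J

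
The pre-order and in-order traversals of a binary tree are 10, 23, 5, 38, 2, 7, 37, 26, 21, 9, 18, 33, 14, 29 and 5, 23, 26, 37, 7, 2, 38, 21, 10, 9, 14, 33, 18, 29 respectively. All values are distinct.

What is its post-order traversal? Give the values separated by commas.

5, 26, 37, 7, 2, 21, 38, 23, 14, 33, 29, 18, 9, 10

The first element of pre-order is the root; it splits in-order into left and right subtrees.
Root 10: left subtree has 8 nodes {5, 23, 26, 37, 7, 2, 38, 21}, right has 5 {9, 14, 33, 18, 29}.
  Root 23: left subtree has 1 node {5}, right has 6 {26, 37, 7, 2, 38, 21}.
    Root 38: left subtree has 4 nodes {26, 37, 7, 2}, right has 1 {21}.
      Root 2: left subtree has 3 nodes {26, 37, 7}, right has 0 { }.
        Root 7: left subtree has 2 nodes {26, 37}, right has 0 { }.
          Root 37: left subtree has 1 node {26}, right has 0 { }.
  Root 9: left subtree has 0 nodes { }, right has 4 {14, 33, 18, 29}.
    Root 18: left subtree has 2 nodes {14, 33}, right has 1 {29}.
      Root 33: left subtree has 1 node {14}, right has 0 { }.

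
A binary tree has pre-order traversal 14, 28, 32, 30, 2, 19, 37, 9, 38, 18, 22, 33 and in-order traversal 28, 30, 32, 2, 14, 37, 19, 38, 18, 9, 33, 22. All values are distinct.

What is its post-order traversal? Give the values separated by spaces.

30 2 32 28 37 18 38 33 22 9 19 14

The first element of pre-order is the root; it splits in-order into left and right subtrees.
Root 14: left subtree has 4 nodes {28, 30, 32, 2}, right has 7 {37, 19, 38, 18, 9, 33, 22}.
  Root 28: left subtree has 0 nodes { }, right has 3 {30, 32, 2}.
    Root 32: left subtree has 1 node {30}, right has 1 {2}.
  Root 19: left subtree has 1 node {37}, right has 5 {38, 18, 9, 33, 22}.
    Root 9: left subtree has 2 nodes {38, 18}, right has 2 {33, 22}.
      Root 38: left subtree has 0 nodes { }, right has 1 {18}.
      Root 22: left subtree has 1 node {33}, right has 0 { }.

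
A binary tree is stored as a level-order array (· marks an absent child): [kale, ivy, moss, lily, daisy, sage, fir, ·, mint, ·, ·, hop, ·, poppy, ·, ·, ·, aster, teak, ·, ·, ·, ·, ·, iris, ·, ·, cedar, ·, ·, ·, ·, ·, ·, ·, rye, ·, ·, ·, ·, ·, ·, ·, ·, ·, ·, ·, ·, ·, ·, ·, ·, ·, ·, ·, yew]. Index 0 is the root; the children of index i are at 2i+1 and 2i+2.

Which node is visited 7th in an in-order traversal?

daisy

In-order visits the left subtree, then the node, then the right subtree.
At kale: go left to ivy.
  At ivy: go left to lily.
    At lily: no left child.
    Visit lily.
    At lily: go right to mint.
      At mint: go left to aster.
        At aster: go left to rye.
          rye is a leaf — visit rye.
        Visit aster.
        At aster: no right child.
      Visit mint.
      At mint: go right to teak.
        teak is a leaf — visit teak.
  Visit ivy.
  At ivy: go right to daisy.
    daisy is a leaf — visit daisy.
Visit kale.
At kale: go right to moss.
  At moss: go left to sage.
    At sage: go left to hop.
      At hop: no left child.
      Visit hop.
      At hop: go right to iris.
        iris is a leaf — visit iris.
    Visit sage.
    At sage: no right child.
  Visit moss.
  At moss: go right to fir.
    At fir: go left to poppy.
      At poppy: go left to cedar.
        At cedar: go left to yew.
          yew is a leaf — visit yew.
        Visit cedar.
        At cedar: no right child.
      Visit poppy.
      At poppy: no right child.
    Visit fir.
    At fir: no right child.
Full in-order sequence: lily, rye, aster, mint, teak, ivy, daisy, kale, hop, iris, sage, moss, yew, cedar, poppy, fir.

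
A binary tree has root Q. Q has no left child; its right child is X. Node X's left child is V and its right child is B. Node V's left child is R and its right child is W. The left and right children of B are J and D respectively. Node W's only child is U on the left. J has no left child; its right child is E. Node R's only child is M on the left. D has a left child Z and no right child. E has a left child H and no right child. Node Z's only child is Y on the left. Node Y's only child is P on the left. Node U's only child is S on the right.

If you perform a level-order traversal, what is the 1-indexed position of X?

Level-order visits nodes level by level from the root, left to right within each level.
Level 0: Q
Level 1: X
Level 2: V, B
Level 3: R, W, J, D
Level 4: M, U, E, Z
Level 5: S, H, Y
Level 6: P
Full level-order sequence: Q, X, V, B, R, W, J, D, M, U, E, Z, S, H, Y, P.

2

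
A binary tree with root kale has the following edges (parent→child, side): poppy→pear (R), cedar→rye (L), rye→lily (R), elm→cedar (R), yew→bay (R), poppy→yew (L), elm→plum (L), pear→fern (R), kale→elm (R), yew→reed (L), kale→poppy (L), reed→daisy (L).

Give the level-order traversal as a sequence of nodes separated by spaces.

kale poppy elm yew pear plum cedar reed bay fern rye daisy lily

Level-order visits nodes level by level from the root, left to right within each level.
Level 0: kale
Level 1: poppy, elm
Level 2: yew, pear, plum, cedar
Level 3: reed, bay, fern, rye
Level 4: daisy, lily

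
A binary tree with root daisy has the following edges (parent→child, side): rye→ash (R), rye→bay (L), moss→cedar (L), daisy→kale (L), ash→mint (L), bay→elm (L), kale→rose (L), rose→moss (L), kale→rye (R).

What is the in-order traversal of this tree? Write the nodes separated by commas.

In-order visits the left subtree, then the node, then the right subtree.
At daisy: go left to kale.
  At kale: go left to rose.
    At rose: go left to moss.
      At moss: go left to cedar.
        cedar is a leaf — visit cedar.
      Visit moss.
      At moss: no right child.
    Visit rose.
    At rose: no right child.
  Visit kale.
  At kale: go right to rye.
    At rye: go left to bay.
      At bay: go left to elm.
        elm is a leaf — visit elm.
      Visit bay.
      At bay: no right child.
    Visit rye.
    At rye: go right to ash.
      At ash: go left to mint.
        mint is a leaf — visit mint.
      Visit ash.
      At ash: no right child.
Visit daisy.
At daisy: no right child.

cedar, moss, rose, kale, elm, bay, rye, mint, ash, daisy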